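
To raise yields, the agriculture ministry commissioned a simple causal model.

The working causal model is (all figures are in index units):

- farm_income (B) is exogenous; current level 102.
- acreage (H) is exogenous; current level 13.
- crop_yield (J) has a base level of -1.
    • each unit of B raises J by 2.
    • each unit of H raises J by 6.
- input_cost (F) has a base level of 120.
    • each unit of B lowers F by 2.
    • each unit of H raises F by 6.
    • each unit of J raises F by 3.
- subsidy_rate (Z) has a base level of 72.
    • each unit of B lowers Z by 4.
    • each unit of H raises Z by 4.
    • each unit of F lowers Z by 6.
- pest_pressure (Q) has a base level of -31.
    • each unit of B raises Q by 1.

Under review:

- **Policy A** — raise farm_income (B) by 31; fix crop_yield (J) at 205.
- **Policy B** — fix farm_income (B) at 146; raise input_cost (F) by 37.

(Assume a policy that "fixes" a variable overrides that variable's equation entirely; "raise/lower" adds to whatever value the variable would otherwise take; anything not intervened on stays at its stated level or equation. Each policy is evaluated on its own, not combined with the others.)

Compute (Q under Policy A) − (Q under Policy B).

-13

Policy A (B + 31, J := 205):
  B = 102 + 31 = 133
  Q = -31 + 133 = 102
Policy B (B := 146, F + 37):
  B = 146
  Q = -31 + 146 = 115
Q: 102 − 115 = -13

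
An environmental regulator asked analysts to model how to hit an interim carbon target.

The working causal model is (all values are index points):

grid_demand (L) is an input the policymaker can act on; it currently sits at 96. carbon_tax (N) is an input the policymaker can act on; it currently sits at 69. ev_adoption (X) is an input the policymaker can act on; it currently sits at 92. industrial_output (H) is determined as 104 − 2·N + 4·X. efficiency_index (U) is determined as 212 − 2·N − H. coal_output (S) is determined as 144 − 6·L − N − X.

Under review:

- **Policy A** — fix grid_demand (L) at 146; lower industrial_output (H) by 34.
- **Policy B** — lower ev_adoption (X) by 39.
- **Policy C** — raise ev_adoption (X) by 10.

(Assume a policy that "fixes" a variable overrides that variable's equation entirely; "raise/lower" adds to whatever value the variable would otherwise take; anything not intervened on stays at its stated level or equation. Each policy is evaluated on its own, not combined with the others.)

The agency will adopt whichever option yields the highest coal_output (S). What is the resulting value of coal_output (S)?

-554

Policy A (L := 146, H − 34):
  L = 146
  N = 69
  X = 92
  S = 144 − 6·146 − 69 − 92 = -893
Policy B (X − 39):
  L = 96
  N = 69
  X = 92 − 39 = 53
  S = 144 − 6·96 − 69 − 53 = -554
Policy C (X + 10):
  L = 96
  N = 69
  X = 92 + 10 = 102
  S = 144 − 6·96 − 69 − 102 = -603
Comparing — Policy A: S=-893, Policy B: S=-554, Policy C: S=-603. Highest is -554 (Policy B).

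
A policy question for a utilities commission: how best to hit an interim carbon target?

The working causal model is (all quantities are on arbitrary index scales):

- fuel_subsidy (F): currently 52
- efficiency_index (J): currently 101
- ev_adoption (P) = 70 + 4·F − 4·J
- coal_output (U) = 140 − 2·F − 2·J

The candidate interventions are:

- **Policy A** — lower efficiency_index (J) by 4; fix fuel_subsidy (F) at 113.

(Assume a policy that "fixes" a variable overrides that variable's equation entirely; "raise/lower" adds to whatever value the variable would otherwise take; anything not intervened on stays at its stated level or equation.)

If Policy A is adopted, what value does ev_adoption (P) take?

Policy A (J − 4, F := 113):
  F = 113
  J = 101 − 4 = 97
  P = 70 + 4·113 − 4·97 = 134

134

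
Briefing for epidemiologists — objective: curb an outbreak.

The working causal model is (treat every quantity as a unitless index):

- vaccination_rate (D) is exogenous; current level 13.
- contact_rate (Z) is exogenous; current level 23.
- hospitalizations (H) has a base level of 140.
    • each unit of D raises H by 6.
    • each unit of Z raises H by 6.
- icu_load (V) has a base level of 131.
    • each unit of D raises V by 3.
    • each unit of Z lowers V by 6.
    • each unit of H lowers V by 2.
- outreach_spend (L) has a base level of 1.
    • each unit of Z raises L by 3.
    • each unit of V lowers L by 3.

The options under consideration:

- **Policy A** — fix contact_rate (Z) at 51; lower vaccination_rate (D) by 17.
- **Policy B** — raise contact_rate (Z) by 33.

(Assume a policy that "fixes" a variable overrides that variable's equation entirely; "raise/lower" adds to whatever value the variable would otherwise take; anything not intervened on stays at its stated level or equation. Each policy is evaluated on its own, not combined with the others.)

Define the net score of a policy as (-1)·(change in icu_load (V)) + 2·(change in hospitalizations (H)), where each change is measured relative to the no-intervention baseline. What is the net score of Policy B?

990

Baseline:
  D = 13
  Z = 23
  H = 140 + 6·13 + 6·23 = 356
  V = 131 + 3·13 − 6·23 − 2·356 = -680
Policy B (Z + 33):
  D = 13
  Z = 23 + 33 = 56
  H = 140 + 6·13 + 6·56 = 554
  V = 131 + 3·13 − 6·56 − 2·554 = -1274
ΔV = -1274 − (-680) = -594; ΔH = 554 − 356 = 198
Score = (-1)·(-594) + 2·198 = 990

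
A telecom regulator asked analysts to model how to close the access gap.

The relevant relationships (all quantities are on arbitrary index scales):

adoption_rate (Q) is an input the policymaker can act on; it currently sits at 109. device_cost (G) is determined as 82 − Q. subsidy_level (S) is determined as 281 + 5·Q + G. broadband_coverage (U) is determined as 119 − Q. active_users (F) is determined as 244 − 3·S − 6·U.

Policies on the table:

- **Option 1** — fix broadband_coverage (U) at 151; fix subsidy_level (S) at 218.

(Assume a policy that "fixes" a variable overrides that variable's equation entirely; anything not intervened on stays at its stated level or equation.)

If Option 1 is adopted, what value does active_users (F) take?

Option 1 (U := 151, S := 218):
  Q = 109
  G = 82 − 109 = -27
  S = 218
  U = 151
  F = 244 − 3·218 − 6·151 = -1316

-1316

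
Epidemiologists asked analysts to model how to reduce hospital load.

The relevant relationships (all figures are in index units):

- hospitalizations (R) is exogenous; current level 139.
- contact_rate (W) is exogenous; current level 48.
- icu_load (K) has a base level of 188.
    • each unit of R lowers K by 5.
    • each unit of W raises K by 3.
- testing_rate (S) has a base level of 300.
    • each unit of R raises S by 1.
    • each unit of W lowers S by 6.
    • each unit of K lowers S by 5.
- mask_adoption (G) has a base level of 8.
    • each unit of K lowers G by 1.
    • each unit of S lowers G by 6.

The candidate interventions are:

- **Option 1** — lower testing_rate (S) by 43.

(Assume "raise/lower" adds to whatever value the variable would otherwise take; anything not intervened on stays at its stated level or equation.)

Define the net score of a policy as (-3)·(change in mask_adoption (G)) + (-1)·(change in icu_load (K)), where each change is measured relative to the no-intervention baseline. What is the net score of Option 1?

-774

Baseline:
  R = 139
  W = 48
  K = 188 − 5·139 + 3·48 = -363
  S = 300 + 139 − 6·48 − 5·(-363) = 1966
  G = 8 − (-363) − 6·1966 = -11425
Option 1 (S − 43):
  R = 139
  W = 48
  K = 188 − 5·139 + 3·48 = -363
  S = 300 + 139 − 6·48 − 5·(-363) (−43 from intervention) = 1923
  G = 8 − (-363) − 6·1923 = -11167
ΔG = -11167 − (-11425) = 258; ΔK = -363 − (-363) = 0
Score = (-3)·258 + (-1)·0 = -774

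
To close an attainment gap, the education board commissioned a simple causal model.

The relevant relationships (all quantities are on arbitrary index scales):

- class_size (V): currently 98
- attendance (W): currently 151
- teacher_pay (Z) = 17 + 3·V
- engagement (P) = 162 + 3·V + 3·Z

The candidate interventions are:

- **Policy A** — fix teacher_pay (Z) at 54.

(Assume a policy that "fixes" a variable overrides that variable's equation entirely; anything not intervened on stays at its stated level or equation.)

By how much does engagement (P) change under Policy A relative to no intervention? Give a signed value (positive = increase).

-771

Baseline:
  V = 98
  Z = 17 + 3·98 = 311
  P = 162 + 3·98 + 3·311 = 1389
Policy A (Z := 54):
  V = 98
  Z = 54
  P = 162 + 3·98 + 3·54 = 618
Change in P: 618 − 1389 = -771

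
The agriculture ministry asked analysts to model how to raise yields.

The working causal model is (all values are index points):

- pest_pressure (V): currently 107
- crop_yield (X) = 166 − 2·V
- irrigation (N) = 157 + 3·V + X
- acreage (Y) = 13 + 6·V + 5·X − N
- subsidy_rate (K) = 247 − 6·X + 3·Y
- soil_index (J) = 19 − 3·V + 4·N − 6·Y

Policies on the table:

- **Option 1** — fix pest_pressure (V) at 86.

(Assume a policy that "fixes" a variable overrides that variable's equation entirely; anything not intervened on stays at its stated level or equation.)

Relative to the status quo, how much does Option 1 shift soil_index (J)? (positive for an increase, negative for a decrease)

-651

Baseline:
  V = 107
  X = 166 − 2·107 = -48
  N = 157 + 3·107 + (-48) = 430
  Y = 13 + 6·107 + 5·(-48) − 430 = -15
  J = 19 − 3·107 + 4·430 − 6·(-15) = 1508
Option 1 (V := 86):
  V = 86
  X = 166 − 2·86 = -6
  N = 157 + 3·86 + (-6) = 409
  Y = 13 + 6·86 + 5·(-6) − 409 = 90
  J = 19 − 3·86 + 4·409 − 6·90 = 857
Change in J: 857 − 1508 = -651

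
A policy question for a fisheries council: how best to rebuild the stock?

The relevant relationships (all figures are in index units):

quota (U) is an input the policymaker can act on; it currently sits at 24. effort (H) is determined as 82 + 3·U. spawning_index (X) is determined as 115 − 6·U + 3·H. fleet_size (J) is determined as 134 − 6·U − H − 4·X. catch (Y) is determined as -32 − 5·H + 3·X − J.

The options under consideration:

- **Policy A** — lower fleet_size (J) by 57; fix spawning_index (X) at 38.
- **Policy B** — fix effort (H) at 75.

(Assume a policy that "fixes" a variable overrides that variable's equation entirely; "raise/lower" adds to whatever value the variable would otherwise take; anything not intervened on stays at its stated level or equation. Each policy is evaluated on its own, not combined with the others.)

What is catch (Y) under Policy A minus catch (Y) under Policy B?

-1365

Policy A (J − 57, X := 38):
  U = 24
  H = 82 + 3·24 = 154
  X = 38
  J = 134 − 6·24 − 154 − 4·38 (−57 from intervention) = -373
  Y = -32 − 5·154 + 3·38 − (-373) = -315
Policy B (H := 75):
  U = 24
  H = 75
  X = 115 − 6·24 + 3·75 = 196
  J = 134 − 6·24 − 75 − 4·196 = -869
  Y = -32 − 5·75 + 3·196 − (-869) = 1050
Y: -315 − 1050 = -1365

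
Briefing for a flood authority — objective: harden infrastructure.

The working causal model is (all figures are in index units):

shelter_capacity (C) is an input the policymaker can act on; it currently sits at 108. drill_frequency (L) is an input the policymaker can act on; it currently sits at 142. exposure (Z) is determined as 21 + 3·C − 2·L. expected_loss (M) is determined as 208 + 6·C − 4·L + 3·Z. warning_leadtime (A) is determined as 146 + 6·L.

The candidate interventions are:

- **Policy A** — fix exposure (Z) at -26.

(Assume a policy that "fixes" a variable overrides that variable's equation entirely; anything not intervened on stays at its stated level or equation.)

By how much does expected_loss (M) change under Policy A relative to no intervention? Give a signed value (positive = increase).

-261

Baseline:
  C = 108
  L = 142
  Z = 21 + 3·108 − 2·142 = 61
  M = 208 + 6·108 − 4·142 + 3·61 = 471
Policy A (Z := -26):
  C = 108
  L = 142
  Z = -26
  M = 208 + 6·108 − 4·142 + 3·(-26) = 210
Change in M: 210 − 471 = -261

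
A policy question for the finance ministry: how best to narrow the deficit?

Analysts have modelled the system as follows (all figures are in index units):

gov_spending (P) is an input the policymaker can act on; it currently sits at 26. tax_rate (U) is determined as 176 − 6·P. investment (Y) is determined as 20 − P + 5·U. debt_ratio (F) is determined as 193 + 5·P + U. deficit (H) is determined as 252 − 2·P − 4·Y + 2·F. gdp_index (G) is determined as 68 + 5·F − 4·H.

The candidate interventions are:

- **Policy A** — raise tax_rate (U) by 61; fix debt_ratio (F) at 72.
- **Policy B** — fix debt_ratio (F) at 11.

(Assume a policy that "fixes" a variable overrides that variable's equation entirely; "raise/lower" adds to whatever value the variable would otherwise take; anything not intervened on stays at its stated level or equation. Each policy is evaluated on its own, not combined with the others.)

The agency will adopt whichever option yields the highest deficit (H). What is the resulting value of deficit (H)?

Policy A (U + 61, F := 72):
  P = 26
  U = 176 − 6·26 (+61 from intervention) = 81
  Y = 20 − 26 + 5·81 = 399
  F = 72
  H = 252 − 2·26 − 4·399 + 2·72 = -1252
Policy B (F := 11):
  P = 26
  U = 176 − 6·26 = 20
  Y = 20 − 26 + 5·20 = 94
  F = 11
  H = 252 − 2·26 − 4·94 + 2·11 = -154
Comparing — Policy A: H=-1252, Policy B: H=-154. Highest is -154 (Policy B).

-154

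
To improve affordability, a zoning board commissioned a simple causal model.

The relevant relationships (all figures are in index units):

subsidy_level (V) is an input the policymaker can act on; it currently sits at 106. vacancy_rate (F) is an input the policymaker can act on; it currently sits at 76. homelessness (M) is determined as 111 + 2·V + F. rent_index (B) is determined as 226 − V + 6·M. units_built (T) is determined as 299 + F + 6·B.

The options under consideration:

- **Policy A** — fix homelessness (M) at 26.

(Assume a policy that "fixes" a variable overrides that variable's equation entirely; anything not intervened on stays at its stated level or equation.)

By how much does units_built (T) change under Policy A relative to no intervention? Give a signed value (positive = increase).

-13428

Baseline:
  V = 106
  F = 76
  M = 111 + 2·106 + 76 = 399
  B = 226 − 106 + 6·399 = 2514
  T = 299 + 76 + 6·2514 = 15459
Policy A (M := 26):
  V = 106
  F = 76
  M = 26
  B = 226 − 106 + 6·26 = 276
  T = 299 + 76 + 6·276 = 2031
Change in T: 2031 − 15459 = -13428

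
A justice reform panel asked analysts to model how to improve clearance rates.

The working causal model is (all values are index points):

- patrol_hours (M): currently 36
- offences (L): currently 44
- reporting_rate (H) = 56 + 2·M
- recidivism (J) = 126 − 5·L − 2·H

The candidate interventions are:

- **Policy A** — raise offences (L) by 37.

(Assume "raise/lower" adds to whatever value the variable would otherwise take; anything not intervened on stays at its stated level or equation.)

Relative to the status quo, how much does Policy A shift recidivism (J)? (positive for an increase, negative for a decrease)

-185

Baseline:
  M = 36
  L = 44
  H = 56 + 2·36 = 128
  J = 126 − 5·44 − 2·128 = -350
Policy A (L + 37):
  M = 36
  L = 44 + 37 = 81
  H = 56 + 2·36 = 128
  J = 126 − 5·81 − 2·128 = -535
Change in J: -535 − (-350) = -185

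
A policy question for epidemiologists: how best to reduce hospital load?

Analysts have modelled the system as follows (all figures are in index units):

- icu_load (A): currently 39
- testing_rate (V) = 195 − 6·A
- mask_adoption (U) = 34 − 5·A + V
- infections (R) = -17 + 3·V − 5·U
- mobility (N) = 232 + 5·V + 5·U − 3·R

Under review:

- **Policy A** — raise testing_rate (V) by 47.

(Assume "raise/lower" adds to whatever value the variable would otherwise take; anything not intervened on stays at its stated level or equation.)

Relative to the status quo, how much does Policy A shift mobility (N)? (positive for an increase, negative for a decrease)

752

Baseline:
  A = 39
  V = 195 − 6·39 = -39
  U = 34 − 5·39 + (-39) = -200
  R = -17 + 3·(-39) − 5·(-200) = 866
  N = 232 + 5·(-39) + 5·(-200) − 3·866 = -3561
Policy A (V + 47):
  A = 39
  V = 195 − 6·39 (+47 from intervention) = 8
  U = 34 − 5·39 + 8 = -153
  R = -17 + 3·8 − 5·(-153) = 772
  N = 232 + 5·8 + 5·(-153) − 3·772 = -2809
Change in N: -2809 − (-3561) = 752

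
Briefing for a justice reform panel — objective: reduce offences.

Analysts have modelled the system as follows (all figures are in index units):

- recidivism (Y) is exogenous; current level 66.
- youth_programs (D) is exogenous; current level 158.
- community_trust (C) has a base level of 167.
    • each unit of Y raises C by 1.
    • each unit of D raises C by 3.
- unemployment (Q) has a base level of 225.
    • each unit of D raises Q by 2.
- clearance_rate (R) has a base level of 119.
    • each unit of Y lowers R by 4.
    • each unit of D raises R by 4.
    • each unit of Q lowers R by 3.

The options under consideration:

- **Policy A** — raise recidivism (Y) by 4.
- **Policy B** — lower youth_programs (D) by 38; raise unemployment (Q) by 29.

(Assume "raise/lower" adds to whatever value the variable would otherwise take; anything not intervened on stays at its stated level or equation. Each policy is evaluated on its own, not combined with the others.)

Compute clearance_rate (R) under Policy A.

-1152

Policy A (Y + 4):
  Y = 66 + 4 = 70
  D = 158
  Q = 225 + 2·158 = 541
  R = 119 − 4·70 + 4·158 − 3·541 = -1152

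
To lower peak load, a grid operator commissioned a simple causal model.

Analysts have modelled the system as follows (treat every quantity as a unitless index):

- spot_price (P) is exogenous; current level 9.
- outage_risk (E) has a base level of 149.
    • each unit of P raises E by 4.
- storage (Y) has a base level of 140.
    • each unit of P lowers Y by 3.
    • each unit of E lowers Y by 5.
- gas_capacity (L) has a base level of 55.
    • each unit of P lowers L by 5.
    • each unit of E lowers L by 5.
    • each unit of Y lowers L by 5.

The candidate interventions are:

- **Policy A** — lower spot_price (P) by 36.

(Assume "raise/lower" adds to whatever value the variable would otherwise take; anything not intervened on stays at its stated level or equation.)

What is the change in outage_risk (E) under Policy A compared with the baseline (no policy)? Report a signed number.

-144

Baseline:
  P = 9
  E = 149 + 4·9 = 185
Policy A (P − 36):
  P = 9 − 36 = -27
  E = 149 + 4·(-27) = 41
Change in E: 41 − 185 = -144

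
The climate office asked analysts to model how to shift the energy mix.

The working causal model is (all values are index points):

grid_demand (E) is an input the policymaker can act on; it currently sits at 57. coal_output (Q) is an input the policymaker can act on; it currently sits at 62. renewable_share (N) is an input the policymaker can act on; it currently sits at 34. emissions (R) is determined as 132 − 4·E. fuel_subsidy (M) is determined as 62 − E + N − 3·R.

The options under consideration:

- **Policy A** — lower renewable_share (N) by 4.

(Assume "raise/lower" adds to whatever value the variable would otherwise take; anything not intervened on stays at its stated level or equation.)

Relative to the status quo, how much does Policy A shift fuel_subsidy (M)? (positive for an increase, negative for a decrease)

Baseline:
  E = 57
  N = 34
  R = 132 − 4·57 = -96
  M = 62 − 57 + 34 − 3·(-96) = 327
Policy A (N − 4):
  E = 57
  N = 34 − 4 = 30
  R = 132 − 4·57 = -96
  M = 62 − 57 + 30 − 3·(-96) = 323
Change in M: 323 − 327 = -4

-4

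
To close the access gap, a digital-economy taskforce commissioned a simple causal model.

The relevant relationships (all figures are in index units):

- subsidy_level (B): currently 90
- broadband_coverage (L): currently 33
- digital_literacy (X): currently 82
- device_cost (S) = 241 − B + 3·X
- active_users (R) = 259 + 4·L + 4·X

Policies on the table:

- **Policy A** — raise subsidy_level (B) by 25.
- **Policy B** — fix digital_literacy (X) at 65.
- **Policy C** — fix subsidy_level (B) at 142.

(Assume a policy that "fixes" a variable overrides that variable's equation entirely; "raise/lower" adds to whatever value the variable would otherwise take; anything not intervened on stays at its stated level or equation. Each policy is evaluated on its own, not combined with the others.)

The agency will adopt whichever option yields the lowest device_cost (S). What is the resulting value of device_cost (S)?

Policy A (B + 25):
  B = 90 + 25 = 115
  X = 82
  S = 241 − 115 + 3·82 = 372
Policy B (X := 65):
  B = 90
  X = 65
  S = 241 − 90 + 3·65 = 346
Policy C (B := 142):
  B = 142
  X = 82
  S = 241 − 142 + 3·82 = 345
Comparing — Policy A: S=372, Policy B: S=346, Policy C: S=345. Lowest is 345 (Policy C).

345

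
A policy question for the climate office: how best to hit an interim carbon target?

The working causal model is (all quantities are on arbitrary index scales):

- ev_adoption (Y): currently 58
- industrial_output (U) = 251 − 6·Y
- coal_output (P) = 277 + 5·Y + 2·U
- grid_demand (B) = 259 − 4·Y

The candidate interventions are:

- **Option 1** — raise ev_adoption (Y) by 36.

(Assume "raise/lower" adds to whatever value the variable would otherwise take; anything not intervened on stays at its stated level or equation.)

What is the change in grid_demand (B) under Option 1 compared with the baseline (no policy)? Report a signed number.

Baseline:
  Y = 58
  B = 259 − 4·58 = 27
Option 1 (Y + 36):
  Y = 58 + 36 = 94
  B = 259 − 4·94 = -117
Change in B: -117 − 27 = -144

-144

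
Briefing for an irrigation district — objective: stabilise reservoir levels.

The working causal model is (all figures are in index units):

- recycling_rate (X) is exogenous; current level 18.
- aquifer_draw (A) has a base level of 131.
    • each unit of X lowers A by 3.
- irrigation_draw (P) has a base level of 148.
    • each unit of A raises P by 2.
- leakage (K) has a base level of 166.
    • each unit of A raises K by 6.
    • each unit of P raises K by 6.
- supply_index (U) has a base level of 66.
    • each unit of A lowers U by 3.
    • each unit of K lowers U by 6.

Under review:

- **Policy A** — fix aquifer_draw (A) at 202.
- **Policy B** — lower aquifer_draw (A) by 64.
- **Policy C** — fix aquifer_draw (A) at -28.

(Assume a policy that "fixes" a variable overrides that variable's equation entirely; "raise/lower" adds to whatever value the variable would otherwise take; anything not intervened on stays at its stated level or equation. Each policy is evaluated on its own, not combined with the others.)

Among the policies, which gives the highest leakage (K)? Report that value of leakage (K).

4690

Policy A (A := 202):
  X = 18
  A = 202
  P = 148 + 2·202 = 552
  K = 166 + 6·202 + 6·552 = 4690
Policy B (A − 64):
  X = 18
  A = 131 − 3·18 (−64 from intervention) = 13
  P = 148 + 2·13 = 174
  K = 166 + 6·13 + 6·174 = 1288
Policy C (A := -28):
  X = 18
  A = -28
  P = 148 + 2·(-28) = 92
  K = 166 + 6·(-28) + 6·92 = 550
Comparing — Policy A: K=4690, Policy B: K=1288, Policy C: K=550. Highest is 4690 (Policy A).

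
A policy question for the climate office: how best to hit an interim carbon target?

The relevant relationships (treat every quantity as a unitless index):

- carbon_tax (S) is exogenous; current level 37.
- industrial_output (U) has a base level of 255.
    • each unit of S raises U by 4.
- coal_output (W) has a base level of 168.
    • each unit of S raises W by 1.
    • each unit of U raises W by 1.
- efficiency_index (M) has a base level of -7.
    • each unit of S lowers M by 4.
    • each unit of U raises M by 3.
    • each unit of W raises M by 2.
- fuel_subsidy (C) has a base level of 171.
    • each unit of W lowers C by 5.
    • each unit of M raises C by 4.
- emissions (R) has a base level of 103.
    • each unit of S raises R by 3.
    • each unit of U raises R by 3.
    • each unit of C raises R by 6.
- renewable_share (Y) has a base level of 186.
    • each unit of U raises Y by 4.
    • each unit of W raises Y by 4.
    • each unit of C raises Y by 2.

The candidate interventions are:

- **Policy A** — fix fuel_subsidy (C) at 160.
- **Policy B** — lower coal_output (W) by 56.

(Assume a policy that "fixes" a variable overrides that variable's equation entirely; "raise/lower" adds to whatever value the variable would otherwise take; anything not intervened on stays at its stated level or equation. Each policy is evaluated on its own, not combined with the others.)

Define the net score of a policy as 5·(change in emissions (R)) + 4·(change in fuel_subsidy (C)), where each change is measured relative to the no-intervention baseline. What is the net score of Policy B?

-5712

Baseline:
  S = 37
  U = 255 + 4·37 = 403
  W = 168 + 37 + 403 = 608
  M = -7 − 4·37 + 3·403 + 2·608 = 2270
  C = 171 − 5·608 + 4·2270 = 6211
  R = 103 + 3·37 + 3·403 + 6·6211 = 38689
Policy B (W − 56):
  S = 37
  U = 255 + 4·37 = 403
  W = 168 + 37 + 403 (−56 from intervention) = 552
  M = -7 − 4·37 + 3·403 + 2·552 = 2158
  C = 171 − 5·552 + 4·2158 = 6043
  R = 103 + 3·37 + 3·403 + 6·6043 = 37681
ΔR = 37681 − 38689 = -1008; ΔC = 6043 − 6211 = -168
Score = 5·(-1008) + 4·(-168) = -5712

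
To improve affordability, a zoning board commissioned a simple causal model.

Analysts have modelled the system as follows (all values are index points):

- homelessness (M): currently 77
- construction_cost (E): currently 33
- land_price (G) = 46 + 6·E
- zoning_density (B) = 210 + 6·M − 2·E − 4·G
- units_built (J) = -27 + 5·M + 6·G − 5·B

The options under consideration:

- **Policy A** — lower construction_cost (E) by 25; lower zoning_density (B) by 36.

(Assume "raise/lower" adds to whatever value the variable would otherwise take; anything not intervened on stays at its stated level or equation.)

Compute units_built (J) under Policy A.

-298

Policy A (E − 25, B − 36):
  M = 77
  E = 33 − 25 = 8
  G = 46 + 6·8 = 94
  B = 210 + 6·77 − 2·8 − 4·94 (−36 from intervention) = 244
  J = -27 + 5·77 + 6·94 − 5·244 = -298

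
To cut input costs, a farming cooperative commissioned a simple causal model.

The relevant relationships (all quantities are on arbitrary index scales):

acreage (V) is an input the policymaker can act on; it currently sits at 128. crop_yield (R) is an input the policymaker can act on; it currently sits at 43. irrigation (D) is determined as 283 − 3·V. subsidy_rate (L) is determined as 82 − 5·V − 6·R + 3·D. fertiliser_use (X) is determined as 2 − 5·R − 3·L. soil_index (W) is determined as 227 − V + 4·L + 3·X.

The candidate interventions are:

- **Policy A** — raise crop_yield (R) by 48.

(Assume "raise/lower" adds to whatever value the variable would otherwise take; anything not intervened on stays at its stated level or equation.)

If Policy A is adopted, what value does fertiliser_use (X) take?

3768

Policy A (R + 48):
  V = 128
  R = 43 + 48 = 91
  D = 283 − 3·128 = -101
  L = 82 − 5·128 − 6·91 + 3·(-101) = -1407
  X = 2 − 5·91 − 3·(-1407) = 3768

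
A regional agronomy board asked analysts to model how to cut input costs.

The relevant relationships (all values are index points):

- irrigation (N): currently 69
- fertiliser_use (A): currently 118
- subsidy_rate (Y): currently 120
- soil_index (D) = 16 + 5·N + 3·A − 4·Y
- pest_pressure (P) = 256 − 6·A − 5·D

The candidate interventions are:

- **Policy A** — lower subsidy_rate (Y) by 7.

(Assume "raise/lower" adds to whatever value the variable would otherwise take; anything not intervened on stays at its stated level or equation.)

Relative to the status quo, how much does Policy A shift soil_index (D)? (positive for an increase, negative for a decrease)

28

Baseline:
  N = 69
  A = 118
  Y = 120
  D = 16 + 5·69 + 3·118 − 4·120 = 235
Policy A (Y − 7):
  N = 69
  A = 118
  Y = 120 − 7 = 113
  D = 16 + 5·69 + 3·118 − 4·113 = 263
Change in D: 263 − 235 = 28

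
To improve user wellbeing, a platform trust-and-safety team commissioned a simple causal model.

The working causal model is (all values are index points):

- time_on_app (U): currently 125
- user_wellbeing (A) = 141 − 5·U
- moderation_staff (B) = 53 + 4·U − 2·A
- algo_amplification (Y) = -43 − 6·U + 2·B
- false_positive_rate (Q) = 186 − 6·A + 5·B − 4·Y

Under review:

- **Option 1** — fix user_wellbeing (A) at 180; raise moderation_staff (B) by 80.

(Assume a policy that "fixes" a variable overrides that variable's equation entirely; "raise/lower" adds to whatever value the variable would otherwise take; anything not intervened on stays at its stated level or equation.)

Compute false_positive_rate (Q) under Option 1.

Option 1 (A := 180, B + 80):
  U = 125
  A = 180
  B = 53 + 4·125 − 2·180 (+80 from intervention) = 273
  Y = -43 − 6·125 + 2·273 = -247
  Q = 186 − 6·180 + 5·273 − 4·(-247) = 1459

1459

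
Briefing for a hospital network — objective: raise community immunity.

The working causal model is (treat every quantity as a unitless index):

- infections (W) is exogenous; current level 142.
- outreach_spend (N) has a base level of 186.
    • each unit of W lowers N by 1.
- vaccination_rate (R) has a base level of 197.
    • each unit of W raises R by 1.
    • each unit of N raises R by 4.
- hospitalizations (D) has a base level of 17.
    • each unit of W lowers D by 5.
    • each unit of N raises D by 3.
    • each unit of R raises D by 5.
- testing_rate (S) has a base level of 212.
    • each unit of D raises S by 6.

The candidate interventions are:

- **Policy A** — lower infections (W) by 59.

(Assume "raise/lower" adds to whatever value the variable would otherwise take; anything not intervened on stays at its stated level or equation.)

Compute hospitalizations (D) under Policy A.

Policy A (W − 59):
  W = 142 − 59 = 83
  N = 186 − 83 = 103
  R = 197 + 83 + 4·103 = 692
  D = 17 − 5·83 + 3·103 + 5·692 = 3371

3371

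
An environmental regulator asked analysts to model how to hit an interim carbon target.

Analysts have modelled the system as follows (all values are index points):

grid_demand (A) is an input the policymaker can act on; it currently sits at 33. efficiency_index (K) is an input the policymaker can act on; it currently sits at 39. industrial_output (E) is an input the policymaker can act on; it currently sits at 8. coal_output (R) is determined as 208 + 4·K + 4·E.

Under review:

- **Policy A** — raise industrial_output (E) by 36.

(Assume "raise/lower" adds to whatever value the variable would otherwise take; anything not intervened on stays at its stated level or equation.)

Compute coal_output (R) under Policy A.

540

Policy A (E + 36):
  K = 39
  E = 8 + 36 = 44
  R = 208 + 4·39 + 4·44 = 540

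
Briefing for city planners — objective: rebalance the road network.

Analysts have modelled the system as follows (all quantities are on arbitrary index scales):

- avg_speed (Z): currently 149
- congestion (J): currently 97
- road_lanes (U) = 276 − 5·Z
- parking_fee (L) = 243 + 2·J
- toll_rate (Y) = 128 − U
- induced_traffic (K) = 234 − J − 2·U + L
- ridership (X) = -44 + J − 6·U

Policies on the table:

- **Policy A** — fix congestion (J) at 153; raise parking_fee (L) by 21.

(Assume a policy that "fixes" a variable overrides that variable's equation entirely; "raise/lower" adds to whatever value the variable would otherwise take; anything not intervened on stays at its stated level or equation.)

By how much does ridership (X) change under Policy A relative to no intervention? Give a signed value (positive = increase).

56

Baseline:
  Z = 149
  J = 97
  U = 276 − 5·149 = -469
  X = -44 + 97 − 6·(-469) = 2867
Policy A (J := 153, L + 21):
  Z = 149
  J = 153
  U = 276 − 5·149 = -469
  X = -44 + 153 − 6·(-469) = 2923
Change in X: 2923 − 2867 = 56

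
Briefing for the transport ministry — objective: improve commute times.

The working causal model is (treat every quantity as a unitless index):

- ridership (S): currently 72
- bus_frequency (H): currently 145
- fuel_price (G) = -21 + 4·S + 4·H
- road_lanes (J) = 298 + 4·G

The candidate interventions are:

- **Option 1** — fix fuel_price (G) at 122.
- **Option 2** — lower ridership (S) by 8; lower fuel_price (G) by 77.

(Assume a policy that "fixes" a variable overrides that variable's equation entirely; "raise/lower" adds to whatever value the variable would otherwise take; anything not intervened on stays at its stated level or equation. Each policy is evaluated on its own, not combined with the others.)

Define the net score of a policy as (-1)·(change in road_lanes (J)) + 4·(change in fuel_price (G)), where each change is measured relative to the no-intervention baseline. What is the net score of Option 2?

Baseline:
  S = 72
  H = 145
  G = -21 + 4·72 + 4·145 = 847
  J = 298 + 4·847 = 3686
Option 2 (S − 8, G − 77):
  S = 72 − 8 = 64
  H = 145
  G = -21 + 4·64 + 4·145 (−77 from intervention) = 738
  J = 298 + 4·738 = 3250
ΔJ = 3250 − 3686 = -436; ΔG = 738 − 847 = -109
Score = (-1)·(-436) + 4·(-109) = 0

0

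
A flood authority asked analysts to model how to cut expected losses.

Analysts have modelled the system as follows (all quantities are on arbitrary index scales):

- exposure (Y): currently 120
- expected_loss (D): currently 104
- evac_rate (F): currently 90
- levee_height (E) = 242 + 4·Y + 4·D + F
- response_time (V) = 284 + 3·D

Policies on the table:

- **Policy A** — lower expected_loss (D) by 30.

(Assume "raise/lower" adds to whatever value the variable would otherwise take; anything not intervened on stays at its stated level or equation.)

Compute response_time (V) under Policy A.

Policy A (D − 30):
  D = 104 − 30 = 74
  V = 284 + 3·74 = 506

506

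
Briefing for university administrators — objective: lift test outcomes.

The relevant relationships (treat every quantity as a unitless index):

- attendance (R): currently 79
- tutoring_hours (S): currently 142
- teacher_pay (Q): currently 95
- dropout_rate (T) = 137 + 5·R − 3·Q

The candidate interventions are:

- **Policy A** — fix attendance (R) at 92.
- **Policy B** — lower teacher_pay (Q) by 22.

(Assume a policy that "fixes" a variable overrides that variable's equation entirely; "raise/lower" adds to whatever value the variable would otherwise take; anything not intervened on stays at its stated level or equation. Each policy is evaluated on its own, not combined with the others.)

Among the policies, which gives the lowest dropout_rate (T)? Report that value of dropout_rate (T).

Policy A (R := 92):
  R = 92
  Q = 95
  T = 137 + 5·92 − 3·95 = 312
Policy B (Q − 22):
  R = 79
  Q = 95 − 22 = 73
  T = 137 + 5·79 − 3·73 = 313
Comparing — Policy A: T=312, Policy B: T=313. Lowest is 312 (Policy A).

312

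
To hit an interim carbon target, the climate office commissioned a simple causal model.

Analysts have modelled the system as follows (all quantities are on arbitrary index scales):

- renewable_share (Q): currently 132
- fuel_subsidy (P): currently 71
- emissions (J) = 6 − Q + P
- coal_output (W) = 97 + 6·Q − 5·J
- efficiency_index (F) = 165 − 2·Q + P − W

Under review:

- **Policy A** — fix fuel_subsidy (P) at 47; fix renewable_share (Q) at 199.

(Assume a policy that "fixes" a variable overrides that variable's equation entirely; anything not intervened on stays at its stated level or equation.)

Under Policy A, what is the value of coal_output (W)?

Policy A (P := 47, Q := 199):
  Q = 199
  P = 47
  J = 6 − 199 + 47 = -146
  W = 97 + 6·199 − 5·(-146) = 2021

2021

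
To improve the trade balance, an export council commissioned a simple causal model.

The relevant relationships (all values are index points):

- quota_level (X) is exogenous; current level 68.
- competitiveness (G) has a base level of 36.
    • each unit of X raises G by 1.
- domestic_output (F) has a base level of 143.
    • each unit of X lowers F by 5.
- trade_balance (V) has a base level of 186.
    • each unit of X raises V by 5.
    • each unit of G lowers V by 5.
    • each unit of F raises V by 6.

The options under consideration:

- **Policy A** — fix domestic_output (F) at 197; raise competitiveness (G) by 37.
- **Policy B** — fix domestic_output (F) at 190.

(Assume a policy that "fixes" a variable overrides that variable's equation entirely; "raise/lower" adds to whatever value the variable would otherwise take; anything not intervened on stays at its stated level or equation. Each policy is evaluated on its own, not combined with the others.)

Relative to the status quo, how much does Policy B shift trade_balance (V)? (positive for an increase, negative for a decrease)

Baseline:
  X = 68
  G = 36 + 68 = 104
  F = 143 − 5·68 = -197
  V = 186 + 5·68 − 5·104 + 6·(-197) = -1176
Policy B (F := 190):
  X = 68
  G = 36 + 68 = 104
  F = 190
  V = 186 + 5·68 − 5·104 + 6·190 = 1146
Change in V: 1146 − (-1176) = 2322

2322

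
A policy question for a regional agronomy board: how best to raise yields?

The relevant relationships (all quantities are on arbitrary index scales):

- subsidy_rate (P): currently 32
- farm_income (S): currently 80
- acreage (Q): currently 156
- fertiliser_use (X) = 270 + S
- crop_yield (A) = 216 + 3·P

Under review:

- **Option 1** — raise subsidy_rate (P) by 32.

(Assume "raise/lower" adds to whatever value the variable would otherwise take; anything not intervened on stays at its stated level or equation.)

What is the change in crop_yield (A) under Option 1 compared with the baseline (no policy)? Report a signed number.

Baseline:
  P = 32
  A = 216 + 3·32 = 312
Option 1 (P + 32):
  P = 32 + 32 = 64
  A = 216 + 3·64 = 408
Change in A: 408 − 312 = 96

96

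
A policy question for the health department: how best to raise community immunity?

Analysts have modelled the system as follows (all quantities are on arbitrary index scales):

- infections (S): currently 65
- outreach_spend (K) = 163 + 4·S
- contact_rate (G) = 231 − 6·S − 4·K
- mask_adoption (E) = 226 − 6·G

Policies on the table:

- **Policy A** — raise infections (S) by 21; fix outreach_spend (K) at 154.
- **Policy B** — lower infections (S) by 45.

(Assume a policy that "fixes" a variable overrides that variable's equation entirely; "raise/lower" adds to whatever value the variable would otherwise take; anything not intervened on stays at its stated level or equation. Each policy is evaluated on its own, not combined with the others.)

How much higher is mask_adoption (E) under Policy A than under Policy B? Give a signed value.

Policy A (S + 21, K := 154):
  S = 65 + 21 = 86
  K = 154
  G = 231 − 6·86 − 4·154 = -901
  E = 226 − 6·(-901) = 5632
Policy B (S − 45):
  S = 65 − 45 = 20
  K = 163 + 4·20 = 243
  G = 231 − 6·20 − 4·243 = -861
  E = 226 − 6·(-861) = 5392
E: 5632 − 5392 = 240

240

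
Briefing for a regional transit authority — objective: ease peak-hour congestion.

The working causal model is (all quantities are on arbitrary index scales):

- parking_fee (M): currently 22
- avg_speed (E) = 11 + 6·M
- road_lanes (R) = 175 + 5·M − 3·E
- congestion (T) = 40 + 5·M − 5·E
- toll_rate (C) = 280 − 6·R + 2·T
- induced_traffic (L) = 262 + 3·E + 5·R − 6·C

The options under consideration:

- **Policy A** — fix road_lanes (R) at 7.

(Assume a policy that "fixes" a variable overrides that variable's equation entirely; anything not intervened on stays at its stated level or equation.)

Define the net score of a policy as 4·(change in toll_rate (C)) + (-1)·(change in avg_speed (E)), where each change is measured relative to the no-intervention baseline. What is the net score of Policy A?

Baseline:
  M = 22
  E = 11 + 6·22 = 143
  R = 175 + 5·22 − 3·143 = -144
  T = 40 + 5·22 − 5·143 = -565
  C = 280 − 6·(-144) + 2·(-565) = 14
Policy A (R := 7):
  M = 22
  E = 11 + 6·22 = 143
  R = 7
  T = 40 + 5·22 − 5·143 = -565
  C = 280 − 6·7 + 2·(-565) = -892
ΔC = -892 − 14 = -906; ΔE = 143 − 143 = 0
Score = 4·(-906) + (-1)·0 = -3624

-3624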